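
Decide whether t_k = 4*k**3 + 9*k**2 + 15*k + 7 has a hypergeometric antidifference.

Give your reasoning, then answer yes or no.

Yes. s_k = k*(k**3 + k**2 + 4*k + 1).

Ratio r(k) = (4*k**3 + 21*k**2 + 45*k + 35)/(4*k**3 + 9*k**2 + 15*k + 7).
Take A(k)=1, B(k)=1, C(k)=k**3 + 9*k**2/4 + 15*k/4 + 7/4.
Key eq: (1)·f(k+1) = (1)·f(k) + (k**3 + 9*k**2/4 + 15*k/4 + 7/4).
From deg A=0, deg B=0, deg C=3: d=4.
Coefficient equations give f(k) = k*(k**3 + k**2 + 4*k + 1)/4.
Then R = B(k−1)f/C = k*(k**3 + k**2 + 4*k + 1)/(4*k**3 + 9*k**2 + 15*k + 7), so s_k = R(k)·t_k = k*(k**3 + k**2 + 4*k + 1).
s_(k+1) − s_k = 4*k**3 + 9*k**2 + 15*k + 7 = t_k.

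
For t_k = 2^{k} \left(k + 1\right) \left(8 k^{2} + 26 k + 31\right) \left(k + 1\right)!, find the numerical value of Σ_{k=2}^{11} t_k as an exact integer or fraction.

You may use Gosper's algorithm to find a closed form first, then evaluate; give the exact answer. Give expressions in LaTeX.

Σ = 15635102721637848

r(k) = (k + 2)**2*(52*k + 16*(k + 1)**2 + 114)/((k + 1)*(8*k**2 + 26*k + 31)) after simplifying.
A = 2*k + 4, B = 1, C = k**3 + 17*k**2/4 + 57*k/8 + 31/8.
Set up (2*k + 4)·f(k+1) − (1)·f(k) − (k**3 + 17*k**2/4 + 57*k/8 + 31/8) = 0.
From deg A=1, deg B=0, deg C=3: d=2.
Coefficient equations give f(k) = (4*k**2 + 3*k + 1)/8.
R(k) = B(k−1)·f(k)/C(k) = (4*k**2 + 3*k + 1)/((k + 1)*(8*k**2 + 26*k + 31)); s_k = R·t_k = 2**k*(4*k**2 + 3*k + 1)*factorial(k + 1).
s_(k+1) − s_k = 2**k*(k + 1)*(8*k**2 + 26*k + 31)*factorial(k + 1) = t_k.
Sum = s_(12) − s_(2); s_(12) = 15635102721638400, s_(2) = 552 ⇒ 15635102721637848.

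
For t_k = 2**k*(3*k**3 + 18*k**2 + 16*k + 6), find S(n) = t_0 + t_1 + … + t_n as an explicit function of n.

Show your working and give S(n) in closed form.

S(n) = 6*2**n*n**3 + 18*2**n*n**2 + 14*2**n*n + 10*2**n - 4

Ratio r(k) = 2*(3*k**3 + 27*k**2 + 61*k + 43)/(3*k**3 + 18*k**2 + 16*k + 6).
Take A(k)=2, B(k)=1, C(k)=k**3 + 6*k**2 + 16*k/3 + 2.
Set up (2)·f(k+1) − (1)·f(k) − (k**3 + 6*k**2 + 16*k/3 + 2) = 0.
d = 3 from the (0,0,3) case.
A polynomial solution: f(k) = (3*k**3 - 2*k + 4)/3.
So s_k = (B(k−1)f/C)·t_k = ((3*k**3 - 2*k + 4)/(3*k**3 + 18*k**2 + 16*k + 6))·t_k = 2**k*(3*k**3 - 2*k + 4).
Verify: 2**k*(-3*k**3 - 2*k + 6*(k + 1)**3) matches t_k.
Telescope: S(n) = s_(n+1) − s_(0) = 2**(n + 1)*(3*n**3 + 9*n**2 + 7*n + 5) − (4) = 6*2**n*n**3 + 18*2**n*n**2 + 14*2**n*n + 10*2**n - 4.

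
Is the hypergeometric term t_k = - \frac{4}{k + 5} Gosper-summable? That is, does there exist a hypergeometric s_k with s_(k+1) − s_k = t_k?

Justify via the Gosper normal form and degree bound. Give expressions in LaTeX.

r(k) = (k + 5)/(k + 6) after simplifying.
Take A(k)=k + 5, B(k)=k + 6, C(k)=1.
Need (k + 5)·f(k+1) − (k + 5)·f(k) = 1.
From deg A=1, deg B=1, deg C=0: d=0.
Generic f = c0 gives residual -1; -1 = 0 cannot hold, so t_k is not Gosper-summable.

No — t_k has no hypergeometric antidifference.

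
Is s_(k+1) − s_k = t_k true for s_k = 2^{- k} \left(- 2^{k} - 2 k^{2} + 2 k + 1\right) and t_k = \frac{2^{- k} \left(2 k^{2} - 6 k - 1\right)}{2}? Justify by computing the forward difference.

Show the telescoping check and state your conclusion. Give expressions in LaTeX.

s_(k+1) = (-2*2**k - 2*k**2 - 2*k + 1)/(2*2**k)
s_(k+1) − s_k = (2*k**2 - 6*k - 1)/(2*2**k)
(s_(k+1) − s_k) − t_k = 0

valid (s_(k+1) − s_k reduces to t_k)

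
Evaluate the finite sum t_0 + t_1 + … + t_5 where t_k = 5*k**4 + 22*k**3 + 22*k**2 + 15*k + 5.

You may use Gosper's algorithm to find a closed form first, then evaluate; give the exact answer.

Σ = 11310

Ratio r(k) = (5*k**4 + 42*k**3 + 118*k**2 + 145*k + 69)/(5*k**4 + 22*k**3 + 22*k**2 + 15*k + 5).
Normal form (A,B,C) = (1, 1, k**4 + 22*k**3/5 + 22*k**2/5 + 3*k + 1).
Set up (1)·f(k+1) − (1)·f(k) − (k**4 + 22*k**3/5 + 22*k**2/5 + 3*k + 1) = 0.
deg f ≤ 5 (via 0,0,4).
Solve for f: f(k) = k*(k**4 + 3*k**3 - 2*k**2 + 2*k + 1)/5 (degree 5 ≤ 5).
R(k) = B(k−1)·f(k)/C(k) = k*(k**4 + 3*k**3 - 2*k**2 + 2*k + 1)/(5*k**4 + 22*k**3 + 22*k**2 + 15*k + 5); s_k = R·t_k = k*(k**4 + 3*k**3 - 2*k**2 + 2*k + 1).
Check: Δs_k = 5*k**4 + 22*k**3 + 22*k**2 + 15*k + 5. ✓
Σ_(k=0)^(5) t_k = s_(6) − s_(0) = 11310 − (0) = 11310.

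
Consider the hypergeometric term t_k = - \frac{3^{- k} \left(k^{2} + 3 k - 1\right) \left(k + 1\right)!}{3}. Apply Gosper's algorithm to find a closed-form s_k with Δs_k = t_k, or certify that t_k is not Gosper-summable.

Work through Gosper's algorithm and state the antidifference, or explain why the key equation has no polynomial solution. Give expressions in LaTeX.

s_k = - 3^{- k} \left(k + 3\right) \left(k + 1\right)!

Ratio r(k) = (k + 2)*(3*k + (k + 1)**2 + 2)/(3*(k**2 + 3*k - 1)).
Normal form (A,B,C) = (k/3 + 2/3, 1, k**2 + 3*k - 1).
Key eq: (k/3 + 2/3)·f(k+1) = (1)·f(k) + (k**2 + 3*k - 1).
d = 1 from the (1,0,2) case.
A polynomial solution: f(k) = 3*(k + 3).
So s_k = (B(k−1)f/C)·t_k = (3*(k + 3)/(k**2 + 3*k - 1))·t_k = -(k + 3)*factorial(k + 1)/3**k.
s_(k+1) − s_k = -(k**2 + 3*k - 1)*factorial(k + 1)/(3*3**k) = t_k.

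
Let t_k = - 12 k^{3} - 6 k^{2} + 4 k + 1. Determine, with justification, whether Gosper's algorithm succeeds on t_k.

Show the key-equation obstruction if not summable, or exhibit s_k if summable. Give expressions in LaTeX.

Yes. s_k = k \left(- 3 k^{3} + 4 k^{2} + 2 k - 2\right).

t_(k+1)/t_k = (12*k**3 + 42*k**2 + 44*k + 13)/(12*k**3 + 6*k**2 - 4*k - 1).
A = 1, B = 1, C = k**3 + k**2/2 - k/3 - 1/12.
Key eq: (1)·f(k+1) = (1)·f(k) + (k**3 + k**2/2 - k/3 - 1/12).
Degrees (0,0,3) ⇒ d ≤ 4.
Solving with deg f ≤ 4: f(k) = k*(3*k**3 - 4*k**2 - 2*k + 2)/12.
R(k) = B(k−1)·f(k)/C(k) = k*(3*k**3 - 4*k**2 - 2*k + 2)/((2*k - 1)*(6*k**2 + 6*k + 1)); s_k = R·t_k = k*(-3*k**3 + 4*k**2 + 2*k - 2).
Check: Δs_k = -12*k**3 - 6*k**2 + 4*k + 1. ✓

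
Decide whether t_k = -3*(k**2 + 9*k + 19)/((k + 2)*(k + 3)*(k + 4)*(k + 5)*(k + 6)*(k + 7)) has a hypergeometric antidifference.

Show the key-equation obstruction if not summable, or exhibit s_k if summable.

Yes. s_k = k*(-k**2 - 12*k - 44)/(48*(k**3 + 12*k**2 + 44*k + 48)).

Ratio r(k) = (k + 2)*(9*k + (k + 1)**2 + 28)/((k + 8)*(k**2 + 9*k + 19)).
So A=k + 2 and B=k + 8, with C=k**2 + 9*k + 19.
Need (k + 2)·f(k+1) − (k + 7)·f(k) = k**2 + 9*k + 19.
From deg A=1, deg B=1, deg C=2: d=5.
A polynomial solution: f(k) = k*(k + 3)*(k + 5)*(k**2 + 12*k + 44)/144.
So s_k = (B(k−1)f/C)·t_k = (k*(k + 3)*(k + 5)*(k + 7)*(k**2 + 12*k + 44)/(144*(k**2 + 9*k + 19)))·t_k = k*(-k**2 - 12*k - 44)/(48*(k**3 + 12*k**2 + 44*k + 48)).
Verify: 3*(-k**2 - 9*k - 19)/(k**6 + 27*k**5 + 295*k**4 + 1665*k**3 + 5104*k**2 + 8028*k + 5040) matches t_k.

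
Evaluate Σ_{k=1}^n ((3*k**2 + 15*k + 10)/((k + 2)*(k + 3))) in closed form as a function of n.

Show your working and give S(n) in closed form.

S(n) = n*(9*n + 19)/(3*(n + 3))

Ratio r(k) = (k + 2)*(15*k + 3*(k + 1)**2 + 25)/((k + 4)*(3*k**2 + 15*k + 10)).
Normal form (A,B,C) = (k + 2, k + 4, k**2 + 5*k + 10/3).
Key eq: (k + 2)·f(k+1) = (k + 3)·f(k) + (k**2 + 5*k + 10/3).
Degrees (1,1,2) ⇒ d ≤ 2.
Solving with deg f ≤ 2: f(k) = k*(3*k + 2)/3.
So s_k = (B(k−1)f/C)·t_k = (k*(k + 3)*(3*k + 2)/(3*k**2 + 15*k + 10))·t_k = k*(3*k + 2)/(k + 2).
Δs = (3*k**2 + 15*k + 10)/(k**2 + 5*k + 6), as required.
Σ_(k=1)^n t_k = s_(n+1) − s_(1) = ((3*n**2 + 8*n + 5)/(n + 3)) − (5/3), i.e. n*(9*n + 19)/(3*(n + 3)).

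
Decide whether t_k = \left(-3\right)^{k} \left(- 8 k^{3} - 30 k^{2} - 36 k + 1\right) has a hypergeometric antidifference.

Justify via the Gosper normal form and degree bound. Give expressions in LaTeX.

Yes. s_k = \left(-3\right)^{k} \left(2 k^{3} + 3 k^{2} - 4\right).

Ratio r(k) = 3*(-8*k**3 - 54*k**2 - 120*k - 73)/(8*k**3 + 30*k**2 + 36*k - 1).
So A=-3 and B=1, with C=k**3 + 15*k**2/4 + 9*k/2 - 1/8.
Key eq: (-3)·f(k+1) = (1)·f(k) + (k**3 + 15*k**2/4 + 9*k/2 - 1/8).
deg f ≤ 3 (via 0,0,3).
A polynomial solution: f(k) = -(2*k**3 + 3*k**2 - 4)/8.
R(k) = B(k−1)·f(k)/C(k) = -(2*k**3 + 3*k**2 - 4)/(8*k**3 + 30*k**2 + 36*k - 1); s_k = R·t_k = (-3)**k*(2*k**3 + 3*k**2 - 4).
Δs = (-3)**k*(-8*k**3 - 30*k**2 - 36*k + 1), as required.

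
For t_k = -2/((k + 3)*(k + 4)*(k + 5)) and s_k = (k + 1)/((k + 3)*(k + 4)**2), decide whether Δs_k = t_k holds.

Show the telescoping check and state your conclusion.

s_(k+1) = (k + 2)/((k + 4)*(k + 5)**2)
s_(k+1) − s_k = (-(k + 1)*(k + 5)**2 + (k + 2)*(k + 3)*(k + 4))/((k + 3)*(k + 4)**2*(k + 5)**2)
(s_(k+1) − s_k) − t_k = 3*(3*k + 13)/(k**5 + 21*k**4 + 175*k**3 + 723*k**2 + 1480*k + 1200)

Invalid: residual 3*(3*k + 13)/(k**5 + 21*k**4 + 175*k**3 + 723*k**2 + 1480*k + 1200) ≠ 0.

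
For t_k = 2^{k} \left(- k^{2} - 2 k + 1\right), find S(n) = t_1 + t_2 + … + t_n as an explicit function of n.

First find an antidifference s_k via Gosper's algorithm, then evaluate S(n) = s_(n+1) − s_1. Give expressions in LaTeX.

Ratio r(k) = 2*(k**2 + 4*k + 2)/(k**2 + 2*k - 1).
Normal form (A,B,C) = (2, 1, k**2 + 2*k - 1).
Need (2)·f(k+1) − (1)·f(k) = k**2 + 2*k - 1.
deg f ≤ 2 (via 0,0,2).
Match coefficients ⇒ f(k) = (k - 1)**2.
So s_k = (B(k−1)f/C)·t_k = ((k - 1)**2/(k**2 + 2*k - 1))·t_k = 2**k*(-k**2 + 2*k - 1).
Δs = 2**k*(-k**2 - 2*k + 1), as required.
Telescope: S(n) = s_(n+1) − s_(1) = -2**(n + 1)*n**2 − (0) = -2**(n + 1)*n**2.

S(n) = - 2^{n + 1} n^{2}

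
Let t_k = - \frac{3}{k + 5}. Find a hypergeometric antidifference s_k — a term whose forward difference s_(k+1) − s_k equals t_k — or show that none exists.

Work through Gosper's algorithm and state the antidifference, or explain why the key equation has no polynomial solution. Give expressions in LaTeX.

t_(k+1)/t_k = (k + 5)/(k + 6).
So A=k + 5 and B=k + 6, with C=1.
Solve (k + 5)·f(k+1) − (k + 5)·f(k) = 1.
Bound: deg f ≤ 0.
Write f(k) = c0. Then LHS − RHS = -1, requiring -1 = 0: contradictory. No certificate.

none (Gosper's algorithm certifies no s_k)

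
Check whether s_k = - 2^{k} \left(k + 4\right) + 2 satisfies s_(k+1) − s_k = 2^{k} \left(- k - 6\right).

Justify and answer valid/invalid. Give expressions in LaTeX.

s_(k+1) = -2*2**k*(k + 5) + 2
s_(k+1) − s_k = 2**k*(-k - 6)
(s_(k+1) − s_k) − t_k = 0

Valid: the claim telescopes to t_k.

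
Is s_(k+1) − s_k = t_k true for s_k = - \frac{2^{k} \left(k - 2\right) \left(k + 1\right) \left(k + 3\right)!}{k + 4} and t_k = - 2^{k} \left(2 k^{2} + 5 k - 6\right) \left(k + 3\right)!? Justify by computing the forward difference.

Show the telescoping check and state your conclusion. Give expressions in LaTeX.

Invalid: residual \frac{3 \cdot 2^{k} \left(2 k^{3} + 13 k^{2} + 13 k - 22\right) \left(k + 3\right)!}{\left(k + 4\right) \left(k + 5\right)} ≠ 0.

s_(k+1) = -2**(k + 1)*(k - 1)*(k + 2)*factorial(k + 4)/(k + 5)
s_(k+1) − s_k = -2**k*(2*k**4 + 17*k**3 + 40*k**2 + 7*k - 54)*factorial(k + 3)/((k + 4)*(k + 5))
(s_(k+1) − s_k) − t_k = 3*2**k*(2*k**3 + 13*k**2 + 13*k - 22)*factorial(k + 3)/((k + 4)*(k + 5))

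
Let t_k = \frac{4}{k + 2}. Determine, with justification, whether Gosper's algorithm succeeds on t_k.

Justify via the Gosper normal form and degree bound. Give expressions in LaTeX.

Compute t_(k+1)/t_k: get (k + 2)/(k + 3).
A = k + 2, B = k + 3, C = 1.
f must satisfy (k + 2)·f(k+1) − (k + 2)·f(k) = 1.
Degrees (1,1,0) ⇒ d ≤ 0.
Put f(k) = c0: A·f(k+1) − B(k−1)·f(k) − C = -1; need -1 = 0 — inconsistent ⇒ no f, not summable.

No — t_k has no hypergeometric antidifference.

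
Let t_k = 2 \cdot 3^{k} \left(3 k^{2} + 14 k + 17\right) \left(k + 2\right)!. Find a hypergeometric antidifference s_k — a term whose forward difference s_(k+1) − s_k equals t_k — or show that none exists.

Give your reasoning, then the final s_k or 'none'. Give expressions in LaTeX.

s_k = 2 \cdot 3^{k} \left(k + 1\right) \left(k + 2\right)!

The ratio is 3*(3*k**3 + 29*k**2 + 94*k + 102)/(3*k**2 + 14*k + 17).
Normal form (A,B,C) = (3*k + 9, 1, k**2 + 14*k/3 + 17/3).
Need (3*k + 9)·f(k+1) − (1)·f(k) = k**2 + 14*k/3 + 17/3.
From deg A=1, deg B=0, deg C=2: d=1.
Coefficient equations give f(k) = (k + 1)/3.
Get s_k = R·t_k = 2*3**k*(k + 1)*factorial(k + 2) with R(k) = B(k−1)f(k)/C(k) = (k + 1)/(3*k**2 + 14*k + 17).
Verify: 2*3**k*(3*k**2 + 14*k + 17)*factorial(k + 2) matches t_k.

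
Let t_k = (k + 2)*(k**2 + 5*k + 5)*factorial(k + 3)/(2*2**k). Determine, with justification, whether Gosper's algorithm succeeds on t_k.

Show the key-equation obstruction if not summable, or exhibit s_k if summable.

Yes. s_k = (k**2 + 3*k - 3)*factorial(k + 3)/2**k.

Step 1: r(k) = (k + 3)*(k + 4)*(5*k + (k + 1)**2 + 10)/(2*(k + 2)*(k**2 + 5*k + 5)).
Gosper form: A/B · C(k+1)/C(k) with A=k/2 + 2, B=1, C=k**3 + 7*k**2 + 15*k + 10.
Set up (k/2 + 2)·f(k+1) − (1)·f(k) − (k**3 + 7*k**2 + 15*k + 10) = 0.
Degrees (1,0,3) ⇒ d ≤ 2.
Solve for f: f(k) = 2*(k**2 + 3*k - 3) (degree 2 ≤ 2).
Get s_k = R·t_k = (k**2 + 3*k - 3)*factorial(k + 3)/2**k with R(k) = B(k−1)f(k)/C(k) = 2*(k**2 + 3*k - 3)/((k + 2)*(k**2 + 5*k + 5)).
s_(k+1) − s_k = (k + 2)*(k**2 + 5*k + 5)*factorial(k + 3)/(2*2**k) = t_k.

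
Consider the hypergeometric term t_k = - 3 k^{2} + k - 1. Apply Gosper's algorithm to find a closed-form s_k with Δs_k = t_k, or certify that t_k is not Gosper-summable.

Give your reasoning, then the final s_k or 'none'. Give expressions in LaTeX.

Ratio r(k) = (-k + 3*(k + 1)**2)/(3*k**2 - k + 1).
A = 1, B = 1, C = k**2 - k/3 + 1/3.
Set up (1)·f(k+1) − (1)·f(k) − (k**2 - k/3 + 1/3) = 0.
d = 3 from the (0,0,2) case.
Coefficient equations give f(k) = k*(k**2 - 2*k + 2)/3.
So s_k = (B(k−1)f/C)·t_k = (k*(k**2 - 2*k + 2)/(3*k**2 - k + 1))·t_k = k*(-k**2 + 2*k - 2).
Verify: -3*k**2 + k - 1 matches t_k.

s_k = k \left(- k^{2} + 2 k - 2\right)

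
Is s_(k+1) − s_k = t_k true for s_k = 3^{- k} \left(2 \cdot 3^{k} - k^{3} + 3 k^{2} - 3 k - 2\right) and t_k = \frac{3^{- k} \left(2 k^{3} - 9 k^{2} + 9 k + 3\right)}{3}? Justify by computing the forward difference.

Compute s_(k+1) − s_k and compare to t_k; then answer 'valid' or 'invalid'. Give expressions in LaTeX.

s_(k+1) = (6*3**k - k**3 - 3)/(3*3**k)
s_(k+1) − s_k = (2*k**3 - 9*k**2 + 9*k + 3)/(3*3**k)
(s_(k+1) − s_k) − t_k = 0

valid (s_(k+1) − s_k reduces to t_k)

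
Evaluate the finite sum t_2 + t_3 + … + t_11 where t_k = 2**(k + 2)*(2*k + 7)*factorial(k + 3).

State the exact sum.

Step 1: r(k) = 2*(k + 4)*(2*k + 9)/(2*k + 7).
So A=2*k + 8 and B=1, with C=k + 7/2.
Need (2*k + 8)·f(k+1) − (1)·f(k) = k + 7/2.
d = 0 from the (1,0,1) case.
A polynomial solution: f(k) = 1/2.
Get s_k = R·t_k = 2**(k + 2)*factorial(k + 3) with R(k) = B(k−1)f(k)/C(k) = 1/(2*k + 7).
Δs = 2**(k + 2)*(2*k + 7)*factorial(k + 3), as required.
Sum = s_(12) − s_(2); s_(12) = 21424936845312000, s_(2) = 1920 ⇒ 21424936845310080.

Σ = 21424936845310080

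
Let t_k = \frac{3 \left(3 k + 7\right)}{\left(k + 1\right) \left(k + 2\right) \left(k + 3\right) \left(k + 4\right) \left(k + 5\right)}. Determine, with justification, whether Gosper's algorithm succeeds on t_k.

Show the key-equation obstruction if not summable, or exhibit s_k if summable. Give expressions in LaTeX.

Yes. s_k = \frac{k \left(k^{2} + 8 k + 19\right)}{4 \left(k^{3} + 8 k^{2} + 19 k + 12\right)}.

The ratio is (k + 1)*(3*k + 10)/((k + 6)*(3*k + 7)).
Take A(k)=k + 1, B(k)=k + 6, C(k)=k + 7/3.
Solve (k + 1)·f(k+1) − (k + 5)·f(k) = k + 7/3.
deg f ≤ 4 (via 1,1,1).
Coefficient equations give f(k) = k*(k + 2)*(k**2 + 8*k + 19)/36.
R(k) = B(k−1)·f(k)/C(k) = k*(k + 2)*(k + 5)*(k**2 + 8*k + 19)/(12*(3*k + 7)); s_k = R·t_k = k*(k**2 + 8*k + 19)/(4*(k**3 + 8*k**2 + 19*k + 12)).
s_(k+1) − s_k = 3*(3*k + 7)/(k**5 + 15*k**4 + 85*k**3 + 225*k**2 + 274*k + 120) = t_k.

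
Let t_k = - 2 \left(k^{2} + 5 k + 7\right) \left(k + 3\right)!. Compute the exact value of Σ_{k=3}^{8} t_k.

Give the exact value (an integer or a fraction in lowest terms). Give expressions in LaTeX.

Σ = -9580026240

t_(k+1)/t_k = (k + 4)*(5*k + (k + 1)**2 + 12)/(k**2 + 5*k + 7).
A = k + 4, B = 1, C = k**2 + 5*k + 7.
Need (k + 4)·f(k+1) − (1)·f(k) = k**2 + 5*k + 7.
Degrees (1,0,2) ⇒ d ≤ 1.
Solving with deg f ≤ 1: f(k) = k + 1.
Get s_k = R·t_k = -2*(k + 1)*factorial(k + 3) with R(k) = B(k−1)f(k)/C(k) = (k + 1)/(k**2 + 5*k + 7).
Δs = -2*(k**2 + 5*k + 7)*factorial(k + 3), as required.
Σ_(k=3)^(8) t_k = s_(9) − s_(3) = -9580032000 − (-5760) = -9580026240.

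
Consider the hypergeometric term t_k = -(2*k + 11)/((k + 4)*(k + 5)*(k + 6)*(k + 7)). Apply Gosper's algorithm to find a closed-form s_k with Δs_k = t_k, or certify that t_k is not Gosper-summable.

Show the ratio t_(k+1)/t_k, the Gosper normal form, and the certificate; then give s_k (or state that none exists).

s_k = k*(-k - 10)/(24*(k**2 + 10*k + 24))

Step 1: r(k) = (k + 4)*(2*k + 13)/((k + 8)*(2*k + 11)).
Take A(k)=k + 4, B(k)=k + 8, C(k)=k + 11/2.
f must satisfy (k + 4)·f(k+1) − (k + 7)·f(k) = k + 11/2.
From deg A=1, deg B=1, deg C=1: d=3.
A polynomial solution: f(k) = k*(k + 5)*(k + 10)/48.
Get s_k = R·t_k = k*(-k - 10)/(24*(k**2 + 10*k + 24)) with R(k) = B(k−1)f(k)/C(k) = k*(k + 5)*(k + 7)*(k + 10)/(24*(2*k + 11)).
Verify: (-2*k - 11)/(k**4 + 22*k**3 + 179*k**2 + 638*k + 840) matches t_k.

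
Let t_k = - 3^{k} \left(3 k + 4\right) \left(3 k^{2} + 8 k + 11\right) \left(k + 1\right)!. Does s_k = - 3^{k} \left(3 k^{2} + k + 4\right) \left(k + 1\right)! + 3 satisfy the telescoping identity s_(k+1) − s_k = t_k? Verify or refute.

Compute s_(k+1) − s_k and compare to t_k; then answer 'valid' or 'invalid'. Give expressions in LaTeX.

s_(k+1) = -3**(k + 1)*(k + 3*(k + 1)**2 + 5)*factorial(k + 2) + 3
s_(k+1) − s_k = -3**k*(3*k + 4)*(3*k**2 + 8*k + 11)*factorial(k + 1)
(s_(k+1) − s_k) − t_k = 0

valid; difference matches t_k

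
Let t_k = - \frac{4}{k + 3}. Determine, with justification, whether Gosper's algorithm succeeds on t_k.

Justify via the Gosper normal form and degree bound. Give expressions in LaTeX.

No — t_k has no hypergeometric antidifference.

Step 1: r(k) = (k + 3)/(k + 4).
So A=k + 3 and B=k + 4, with C=1.
Set up (k + 3)·f(k+1) − (k + 3)·f(k) − (1) = 0.
deg f ≤ 0 (via 1,1,0).
Put f(k) = c0: A·f(k+1) − B(k−1)·f(k) − C = -1; need -1 = 0 — inconsistent ⇒ no f, not summable.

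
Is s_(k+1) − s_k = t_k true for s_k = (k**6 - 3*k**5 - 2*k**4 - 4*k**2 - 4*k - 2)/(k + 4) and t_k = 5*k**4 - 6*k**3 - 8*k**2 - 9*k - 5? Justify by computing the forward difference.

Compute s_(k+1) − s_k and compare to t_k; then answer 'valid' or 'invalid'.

Invalid: residual 3*(-4*k**5 - 18*k**4 + 34*k**3 + 39*k**2 + 39*k + 18)/(k**2 + 9*k + 20) ≠ 0.

s_(k+1) = (k**6 + 3*k**5 - 2*k**4 - 18*k**3 - 31*k**2 - 29*k - 14)/(k + 5)
s_(k+1) − s_k = (5*k**6 + 27*k**5 - 16*k**4 - 99*k**3 - 129*k**2 - 108*k - 46)/(k**2 + 9*k + 20)
(s_(k+1) − s_k) − t_k = 3*(-4*k**5 - 18*k**4 + 34*k**3 + 39*k**2 + 39*k + 18)/(k**2 + 9*k + 20)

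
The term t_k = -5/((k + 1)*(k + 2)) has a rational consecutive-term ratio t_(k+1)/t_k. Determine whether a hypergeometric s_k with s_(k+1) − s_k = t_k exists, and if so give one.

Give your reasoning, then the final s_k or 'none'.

s_k = -5*k/(k + 1)

Compute t_(k+1)/t_k: get (k + 1)/(k + 3).
So A=k + 1 and B=k + 3, with C=1.
f must satisfy (k + 1)·f(k+1) − (k + 2)·f(k) = 1.
deg f ≤ 1 (via 1,1,0).
Solving with deg f ≤ 1: f(k) = k.
Get s_k = R·t_k = -5*k/(k + 1) with R(k) = B(k−1)f(k)/C(k) = k*(k + 2).
Δs = -5/(k**2 + 3*k + 2), as required.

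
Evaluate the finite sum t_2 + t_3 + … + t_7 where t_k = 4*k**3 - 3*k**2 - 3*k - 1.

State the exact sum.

Σ = 2628

Compute t_(k+1)/t_k: get (4*k**3 + 9*k**2 + 3*k - 3)/(4*k**3 - 3*k**2 - 3*k - 1).
A = 1, B = 1, C = k**3 - 3*k**2/4 - 3*k/4 - 1/4.
Set up (1)·f(k+1) − (1)·f(k) − (k**3 - 3*k**2/4 - 3*k/4 - 1/4) = 0.
Bound: deg f ≤ 4.
A polynomial solution: f(k) = k**2*(k**2 - 3*k + 1)/4.
Then R = B(k−1)f/C = k**2*(k**2 - 3*k + 1)/(4*k**3 - 3*k**2 - 3*k - 1), so s_k = R(k)·t_k = k**2*(k**2 - 3*k + 1).
Δs = 4*k**3 - 3*k**2 - 3*k - 1, as required.
Σ_(k=2)^(7) t_k = s_(8) − s_(2) = 2624 − (-4) = 2628.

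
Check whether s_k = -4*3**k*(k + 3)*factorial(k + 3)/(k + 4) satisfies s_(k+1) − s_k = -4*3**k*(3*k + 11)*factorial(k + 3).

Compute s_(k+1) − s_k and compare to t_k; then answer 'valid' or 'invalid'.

Invalid: residual 4*3**k*(3*k**2 + 23*k + 43)*factorial(k + 3)/((k + 4)*(k + 5)) ≠ 0.

s_(k+1) = -12*3**k*(k + 4)*factorial(k + 4)/(k + 5)
s_(k+1) − s_k = -4*3**k*(3*k**3 + 35*k**2 + 136*k + 177)*factorial(k + 3)/((k + 4)*(k + 5))
(s_(k+1) − s_k) − t_k = 4*3**k*(3*k**2 + 23*k + 43)*factorial(k + 3)/((k + 4)*(k + 5))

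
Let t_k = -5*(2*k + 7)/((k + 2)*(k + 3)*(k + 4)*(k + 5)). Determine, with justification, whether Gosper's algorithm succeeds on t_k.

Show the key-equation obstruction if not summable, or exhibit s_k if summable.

Yes. s_k = 5*k*(-k - 6)/(8*(k**2 + 6*k + 8)).

The ratio is (k + 2)*(2*k + 9)/((k + 6)*(2*k + 7)).
Normal form (A,B,C) = (k + 2, k + 6, k + 7/2).
Solve (k + 2)·f(k+1) − (k + 5)·f(k) = k + 7/2.
d = 3 from the (1,1,1) case.
A polynomial solution: f(k) = k*(k + 3)*(k + 6)/16.
Get s_k = R·t_k = 5*k*(-k - 6)/(8*(k**2 + 6*k + 8)) with R(k) = B(k−1)f(k)/C(k) = k*(k + 3)*(k + 5)*(k + 6)/(8*(2*k + 7)).
s_(k+1) − s_k = 5*(-2*k - 7)/(k**4 + 14*k**3 + 71*k**2 + 154*k + 120) = t_k.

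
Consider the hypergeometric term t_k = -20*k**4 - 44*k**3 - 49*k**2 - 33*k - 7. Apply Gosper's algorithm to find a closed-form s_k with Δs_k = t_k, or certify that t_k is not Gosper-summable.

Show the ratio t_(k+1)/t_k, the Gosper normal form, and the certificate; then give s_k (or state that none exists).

s_k = k*(-4*k**4 - k**3 - k**2 - 3*k + 2)

t_(k+1)/t_k = (20*k**4 + 124*k**3 + 301*k**2 + 343*k + 153)/(20*k**4 + 44*k**3 + 49*k**2 + 33*k + 7).
Take A(k)=1, B(k)=1, C(k)=k**4 + 11*k**3/5 + 49*k**2/20 + 33*k/20 + 7/20.
Solve (1)·f(k+1) − (1)·f(k) = k**4 + 11*k**3/5 + 49*k**2/20 + 33*k/20 + 7/20.
Degrees (0,0,4) ⇒ d ≤ 5.
Coefficient equations give f(k) = k*(4*k**4 + k**3 + k**2 + 3*k - 2)/20.
Then R = B(k−1)f/C = k*(4*k**4 + k**3 + k**2 + 3*k - 2)/(20*k**4 + 44*k**3 + 49*k**2 + 33*k + 7), so s_k = R(k)·t_k = k*(-4*k**4 - k**3 - k**2 - 3*k + 2).
Δs = -20*k**4 - 44*k**3 - 49*k**2 - 33*k - 7, as required.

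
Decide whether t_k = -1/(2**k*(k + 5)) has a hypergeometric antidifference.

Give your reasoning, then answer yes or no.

Step 1: r(k) = (k + 5)/(2*(k + 6)).
A = k/2 + 5/2, B = k + 6, C = 1.
f must satisfy (k/2 + 5/2)·f(k+1) − (k + 5)·f(k) = 1.
d = -1 from the (1,1,0) case.
Bound -1 < 0, so the key equation has no polynomial solution.

No. Not Gosper-summable.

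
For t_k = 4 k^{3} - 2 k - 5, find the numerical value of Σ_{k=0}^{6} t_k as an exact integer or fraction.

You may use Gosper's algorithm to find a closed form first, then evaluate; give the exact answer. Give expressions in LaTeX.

The ratio is (2*k - 4*(k + 1)**3 + 7)/(-4*k**3 + 2*k + 5).
Factor: A=1; B=1; C=k**3 - k/2 - 5/4.
Solve (1)·f(k+1) − (1)·f(k) = k**3 - k/2 - 5/4.
Bound: deg f ≤ 4.
A polynomial solution: f(k) = k*(k**3 - 2*k**2 - 4)/4.
R(k) = B(k−1)·f(k)/C(k) = k*(k**3 - 2*k**2 - 4)/(4*k**3 - 2*k - 5); s_k = R·t_k = k*(k**3 - 2*k**2 - 4).
s_(k+1) − s_k = 4*k**3 - 2*k - 5 = t_k.
Evaluate s at k=7 and k=0: 1687 and 0; difference 1687.

Σ = 1687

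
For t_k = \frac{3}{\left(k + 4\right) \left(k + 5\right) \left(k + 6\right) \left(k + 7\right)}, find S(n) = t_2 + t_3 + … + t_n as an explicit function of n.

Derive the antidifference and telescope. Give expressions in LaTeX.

S(n) = \frac{n^{3} + 18 n^{2} + 107 n - 126}{336 \left(n^{3} + 18 n^{2} + 107 n + 210\right)}

Step 1: r(k) = (k + 4)/(k + 8).
Take A(k)=k + 4, B(k)=k + 8, C(k)=1.
Set up (k + 4)·f(k+1) − (k + 7)·f(k) − (1) = 0.
Degrees (1,1,0) ⇒ d ≤ 3.
Match coefficients ⇒ f(k) = k*(k**2 + 15*k + 74)/360.
Get s_k = R·t_k = k*(k**2 + 15*k + 74)/(120*(k + 4)*(k + 5)*(k + 6)) with R(k) = B(k−1)f(k)/C(k) = k*(k + 7)*(k**2 + 15*k + 74)/360.
s_(k+1) − s_k = 3/(k**4 + 22*k**3 + 179*k**2 + 638*k + 840) = t_k.
Telescope: S(n) = s_(n+1) − s_(2) = (n**3 + 18*n**2 + 107*n + 90)/(120*(n**3 + 18*n**2 + 107*n + 210)) − (3/560) = (n**3 + 18*n**2 + 107*n - 126)/(336*(n**3 + 18*n**2 + 107*n + 210)).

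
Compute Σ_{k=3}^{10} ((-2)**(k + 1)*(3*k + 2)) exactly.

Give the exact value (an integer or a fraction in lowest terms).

Σ = -45008

Ratio r(k) = 2*(-3*k - 5)/(3*k + 2).
So A=-2 and B=1, with C=k + 2/3.
f must satisfy (-2)·f(k+1) − (1)·f(k) = k + 2/3.
deg f ≤ 1 (via 0,0,1).
Coefficient equations give f(k) = -k/3.
So s_k = (B(k−1)f/C)·t_k = (-k/(3*k + 2))·t_k = 2*(-2)**k*k.
Δs = (-2)**(k + 1)*(3*k + 2), as required.
Sum = s_(11) − s_(3); s_(11) = -45056, s_(3) = -48 ⇒ -45008.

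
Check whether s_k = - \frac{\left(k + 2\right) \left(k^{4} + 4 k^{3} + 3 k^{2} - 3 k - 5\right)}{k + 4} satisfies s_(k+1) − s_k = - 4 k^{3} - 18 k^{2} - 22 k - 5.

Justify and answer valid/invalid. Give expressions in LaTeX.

Invalid: residual \frac{2 \left(3 k^{4} + 30 k^{3} + 91 k^{2} + 96 k + 25\right)}{k^{2} + 9 k + 20} ≠ 0.

s_(k+1) = k*(-k**4 - 11*k**3 - 45*k**2 - 82*k - 57)/(k + 5)
s_(k+1) − s_k = (-4*k**5 - 48*k**4 - 204*k**3 - 381*k**2 - 293*k - 50)/(k**2 + 9*k + 20)
(s_(k+1) − s_k) − t_k = 2*(3*k**4 + 30*k**3 + 91*k**2 + 96*k + 25)/(k**2 + 9*k + 20)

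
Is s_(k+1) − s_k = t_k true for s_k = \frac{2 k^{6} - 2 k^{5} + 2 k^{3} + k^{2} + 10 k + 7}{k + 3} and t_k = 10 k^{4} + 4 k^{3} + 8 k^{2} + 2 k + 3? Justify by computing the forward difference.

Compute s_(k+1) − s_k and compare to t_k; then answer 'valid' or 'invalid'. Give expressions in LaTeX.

s_(k+1) = (10*k + 2*(k + 1)**6 - 2*(k + 1)**5 + 2*(k + 1)**3 + (k + 1)**2 + 17)/(k + 4)
s_(k+1) − s_k = (10*k**6 + 58*k**5 + 80*k**4 + 74*k**3 + 57*k**2 + 33*k + 32)/(k**2 + 7*k + 12)
(s_(k+1) − s_k) − t_k = 4*(-4*k**5 - 19*k**4 - 8*k**3 - 14*k**2 - 3*k - 1)/(k**2 + 7*k + 12)

Invalid: residual \frac{4 \left(- 4 k^{5} - 19 k^{4} - 8 k^{3} - 14 k^{2} - 3 k - 1\right)}{k^{2} + 7 k + 12} ≠ 0.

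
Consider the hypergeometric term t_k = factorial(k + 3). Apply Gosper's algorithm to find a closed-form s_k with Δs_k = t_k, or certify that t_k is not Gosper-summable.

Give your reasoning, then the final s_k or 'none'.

t_(k+1)/t_k = k + 4.
Take A(k)=k + 4, B(k)=1, C(k)=1.
Need (k + 4)·f(k+1) − (1)·f(k) = 1.
d = -1 from the (1,0,0) case.
Bound -1 < 0, so the key equation has no polynomial solution.

not Gosper-summable; s_k does not exist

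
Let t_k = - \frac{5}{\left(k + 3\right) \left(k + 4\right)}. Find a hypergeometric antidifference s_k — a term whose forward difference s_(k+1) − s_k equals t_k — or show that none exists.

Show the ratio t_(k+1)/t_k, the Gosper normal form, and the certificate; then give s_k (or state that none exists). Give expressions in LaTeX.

r(k) = (k + 3)/(k + 5) after simplifying.
So A=k + 3 and B=k + 5, with C=1.
f must satisfy (k + 3)·f(k+1) − (k + 4)·f(k) = 1.
deg f ≤ 1 (via 1,1,0).
Coefficient equations give f(k) = k/3.
Then R = B(k−1)f/C = k*(k + 4)/3, so s_k = R(k)·t_k = -5*k/(3*k + 9).
s_(k+1) − s_k = -5/(k**2 + 7*k + 12) = t_k.

s_k = - \frac{5 k}{3 k + 9}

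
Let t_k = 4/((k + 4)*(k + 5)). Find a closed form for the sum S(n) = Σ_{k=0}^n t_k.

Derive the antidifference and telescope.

S(n) = (n + 1)/(n + 5)

t_(k+1)/t_k = (k + 4)/(k + 6).
Take A(k)=k + 4, B(k)=k + 6, C(k)=1.
Solve (k + 4)·f(k+1) − (k + 5)·f(k) = 1.
deg f ≤ 1 (via 1,1,0).
Coefficient equations give f(k) = k/4.
So s_k = (B(k−1)f/C)·t_k = (k*(k + 5)/4)·t_k = k/(k + 4).
s_(k+1) − s_k = 4/(k**2 + 9*k + 20) = t_k.
Evaluate: s_(n+1) = (n + 1)/(n + 5); subtract s_(0) = 0 ⇒ S(n) = (n + 1)/(n + 5).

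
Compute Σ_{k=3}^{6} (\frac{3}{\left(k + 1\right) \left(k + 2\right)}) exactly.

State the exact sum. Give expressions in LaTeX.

The ratio is (k + 1)/(k + 3).
Factor: A=k + 1; B=k + 3; C=1.
f must satisfy (k + 1)·f(k+1) − (k + 2)·f(k) = 1.
d = 1 from the (1,1,0) case.
Solve for f: f(k) = k (degree 1 ≤ 1).
R(k) = B(k−1)·f(k)/C(k) = k*(k + 2); s_k = R·t_k = 3*k/(k + 1).
s_(k+1) − s_k = 3/(k**2 + 3*k + 2) = t_k.
Telescoping: Σ = s_(7) − s_(3) = 21/8 − (9/4) = 3/8.

Σ = 3/8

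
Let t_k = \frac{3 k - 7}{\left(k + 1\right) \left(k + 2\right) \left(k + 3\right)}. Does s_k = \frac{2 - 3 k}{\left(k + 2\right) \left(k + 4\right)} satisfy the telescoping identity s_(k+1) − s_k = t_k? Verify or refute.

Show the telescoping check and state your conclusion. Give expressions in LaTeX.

Invalid: residual \frac{6 \left(- 3 k^{2} - 6 k + 17\right)}{k^{5} + 15 k^{4} + 85 k^{3} + 225 k^{2} + 274 k + 120} ≠ 0.

s_(k+1) = (-3*k - 1)/((k + 3)*(k + 5))
s_(k+1) − s_k = (3*k**2 - k - 38)/(k**4 + 14*k**3 + 71*k**2 + 154*k + 120)
(s_(k+1) − s_k) − t_k = 6*(-3*k**2 - 6*k + 17)/(k**5 + 15*k**4 + 85*k**3 + 225*k**2 + 274*k + 120)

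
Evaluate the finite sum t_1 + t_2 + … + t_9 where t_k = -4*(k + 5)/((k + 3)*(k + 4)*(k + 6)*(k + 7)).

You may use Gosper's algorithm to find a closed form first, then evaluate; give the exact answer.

Step 1: r(k) = (k + 3)*(k + 6)**2/((k + 5)**2*(k + 8)).
So A=k + 3 and B=k + 8, with C=k**2 + 10*k + 25.
Key eq: (k + 3)·f(k+1) = (k + 7)·f(k) + (k**2 + 10*k + 25).
Degrees (1,1,2) ⇒ d ≤ 4.
Solve for f: f(k) = k*(k + 4)*(k + 5)*(k + 9)/36 (degree 4 ≤ 4).
Get s_k = R·t_k = k*(-k - 9)/(9*(k**2 + 9*k + 18)) with R(k) = B(k−1)f(k)/C(k) = k*(k + 4)*(k + 7)*(k + 9)/(36*(k + 5)).
Δs = 4*(-k - 5)/(k**4 + 20*k**3 + 145*k**2 + 450*k + 504), as required.
Sum = s_(10) − s_(1); s_(10) = -95/936, s_(1) = -5/126 ⇒ -45/728.

Σ = -45/728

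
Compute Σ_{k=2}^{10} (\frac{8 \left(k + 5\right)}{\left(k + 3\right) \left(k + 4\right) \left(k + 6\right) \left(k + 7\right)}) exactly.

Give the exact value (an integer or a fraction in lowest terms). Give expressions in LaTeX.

Σ = 99/1190

r(k) = (k + 3)*(k + 6)**2/((k + 5)**2*(k + 8)) after simplifying.
Factor: A=k + 3; B=k + 8; C=k**2 + 10*k + 25.
Solve (k + 3)·f(k+1) − (k + 7)·f(k) = k**2 + 10*k + 25.
From deg A=1, deg B=1, deg C=2: d=4.
A polynomial solution: f(k) = k*(k + 4)*(k + 5)*(k + 9)/36.
Then R = B(k−1)f/C = k*(k + 4)*(k + 7)*(k + 9)/(36*(k + 5)), so s_k = R(k)·t_k = 2*k*(k + 9)/(9*(k**2 + 9*k + 18)).
Verify: 8*(k + 5)/(k**4 + 20*k**3 + 145*k**2 + 450*k + 504) matches t_k.
Evaluate s at k=11 and k=2: 220/1071 and 11/90; difference 99/1190.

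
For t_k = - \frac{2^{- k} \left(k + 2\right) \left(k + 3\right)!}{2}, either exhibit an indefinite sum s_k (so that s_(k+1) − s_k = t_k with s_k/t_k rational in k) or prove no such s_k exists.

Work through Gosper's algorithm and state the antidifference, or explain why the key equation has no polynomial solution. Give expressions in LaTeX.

s_k = - 2^{- k} \left(k + 3\right)!

Ratio r(k) = (k + 3)*(k + 4)/(2*(k + 2)).
Normal form (A,B,C) = (k/2 + 2, 1, k + 2).
Need (k/2 + 2)·f(k+1) − (1)·f(k) = k + 2.
d = 0 from the (1,0,1) case.
Match coefficients ⇒ f(k) = 2.
R(k) = B(k−1)·f(k)/C(k) = 2/(k + 2); s_k = R·t_k = -factorial(k + 3)/2**k.
Check: Δs_k = -(k + 2)*factorial(k + 3)/(2*2**k). ✓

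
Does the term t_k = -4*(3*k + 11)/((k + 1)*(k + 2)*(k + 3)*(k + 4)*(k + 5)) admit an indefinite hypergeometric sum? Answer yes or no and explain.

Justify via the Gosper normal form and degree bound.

Yes. s_k = k*(-k**2 - 7*k - 14)/(2*(k**3 + 7*k**2 + 14*k + 8)).

Ratio r(k) = (k + 1)*(3*k + 14)/((k + 6)*(3*k + 11)).
Normal form (A,B,C) = (k + 1, k + 6, k + 11/3).
Solve (k + 1)·f(k+1) − (k + 5)·f(k) = k + 11/3.
From deg A=1, deg B=1, deg C=1: d=4.
Coefficient equations give f(k) = k*(k + 3)*(k**2 + 7*k + 14)/24.
So s_k = (B(k−1)f/C)·t_k = (k*(k + 3)*(k + 5)*(k**2 + 7*k + 14)/(8*(3*k + 11)))·t_k = k*(-k**2 - 7*k - 14)/(2*(k**3 + 7*k**2 + 14*k + 8)).
Δs = 4*(-3*k - 11)/(k**5 + 15*k**4 + 85*k**3 + 225*k**2 + 274*k + 120), as required.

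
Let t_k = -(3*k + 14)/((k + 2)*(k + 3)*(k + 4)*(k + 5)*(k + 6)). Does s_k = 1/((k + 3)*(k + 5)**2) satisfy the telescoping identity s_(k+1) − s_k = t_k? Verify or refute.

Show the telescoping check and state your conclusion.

s_(k+1) = 1/((k + 4)*(k + 6)**2)
s_(k+1) − s_k = 1/((k + 4)*(k + 6)**2) - 1/((k + 3)*(k + 5)**2)
(s_(k+1) − s_k) − t_k = 3*(4*k**2 + 39*k + 94)/(k**7 + 31*k**6 + 405*k**5 + 2885*k**4 + 12074*k**3 + 29604*k**2 + 39240*k + 21600)

Invalid: residual 3*(4*k**2 + 39*k + 94)/(k**7 + 31*k**6 + 405*k**5 + 2885*k**4 + 12074*k**3 + 29604*k**2 + 39240*k + 21600) ≠ 0.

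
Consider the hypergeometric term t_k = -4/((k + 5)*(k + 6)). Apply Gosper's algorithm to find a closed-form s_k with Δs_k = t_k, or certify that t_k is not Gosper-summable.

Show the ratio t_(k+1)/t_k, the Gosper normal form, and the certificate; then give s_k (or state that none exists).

s_k = -4*k/(5*k + 25)

Ratio r(k) = (k + 5)/(k + 7).
Factor: A=k + 5; B=k + 7; C=1.
Solve (k + 5)·f(k+1) − (k + 6)·f(k) = 1.
d = 1 from the (1,1,0) case.
Solve for f: f(k) = k/5 (degree 1 ≤ 1).
Then R = B(k−1)f/C = k*(k + 6)/5, so s_k = R(k)·t_k = -4*k/(5*k + 25).
Δs = -4/(k**2 + 11*k + 30), as required.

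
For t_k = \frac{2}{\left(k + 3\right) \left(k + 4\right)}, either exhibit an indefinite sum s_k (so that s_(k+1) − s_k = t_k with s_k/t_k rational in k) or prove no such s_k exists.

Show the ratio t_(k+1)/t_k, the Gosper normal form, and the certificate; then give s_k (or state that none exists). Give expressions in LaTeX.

r(k) = (k + 3)/(k + 5) after simplifying.
Take A(k)=k + 3, B(k)=k + 5, C(k)=1.
Need (k + 3)·f(k+1) − (k + 4)·f(k) = 1.
From deg A=1, deg B=1, deg C=0: d=1.
A polynomial solution: f(k) = k/3.
So s_k = (B(k−1)f/C)·t_k = (k*(k + 4)/3)·t_k = 2*k/(3*(k + 3)).
Check: Δs_k = 2/(k**2 + 7*k + 12). ✓

s_k = \frac{2 k}{3 \left(k + 3\right)}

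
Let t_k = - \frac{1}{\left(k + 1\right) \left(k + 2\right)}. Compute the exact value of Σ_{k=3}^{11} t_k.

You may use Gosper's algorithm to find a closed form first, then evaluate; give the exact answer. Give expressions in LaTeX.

Σ = -9/52

Step 1: r(k) = (k + 1)/(k + 3).
A = k + 1, B = k + 3, C = 1.
Solve (k + 1)·f(k+1) − (k + 2)·f(k) = 1.
deg f ≤ 1 (via 1,1,0).
Solve for f: f(k) = k (degree 1 ≤ 1).
R(k) = B(k−1)·f(k)/C(k) = k*(k + 2); s_k = R·t_k = -k/(k + 1).
Δs = -1/(k**2 + 3*k + 2), as required.
Evaluate s at k=12 and k=3: -12/13 and -3/4; difference -9/52.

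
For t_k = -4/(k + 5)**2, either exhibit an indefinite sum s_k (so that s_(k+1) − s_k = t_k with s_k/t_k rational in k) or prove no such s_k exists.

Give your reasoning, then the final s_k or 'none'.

t_(k+1)/t_k = (k + 5)**2/(k + 6)**2.
Gosper form: A/B · C(k+1)/C(k) with A=k**2 + 10*k + 25, B=k**2 + 12*k + 36, C=1.
Solve (k**2 + 10*k + 25)·f(k+1) − (k**2 + 10*k + 25)·f(k) = 1.
From deg A=2, deg B=2, deg C=0: d=0.
f = c0 ⇒ A·f(k+1) − B(k−1)·f(k) − C = -1. The system {-1 = 0} is inconsistent; no antidifference.

none — t_k is not Gosper-summable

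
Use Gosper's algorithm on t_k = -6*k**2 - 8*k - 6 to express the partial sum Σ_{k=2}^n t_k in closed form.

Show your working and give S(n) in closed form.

S(n) = -2*n**3 - 7*n**2 - 11*n + 20

The ratio is (3*k**2 + 10*k + 10)/(3*k**2 + 4*k + 3).
Factor: A=1; B=1; C=k**2 + 4*k/3 + 1.
Need (1)·f(k+1) − (1)·f(k) = k**2 + 4*k/3 + 1.
Degrees (0,0,2) ⇒ d ≤ 3.
Solving with deg f ≤ 3: f(k) = k*(2*k**2 + k + 3)/6.
R(k) = B(k−1)·f(k)/C(k) = k*(2*k**2 + k + 3)/(2*(3*k**2 + 4*k + 3)); s_k = R·t_k = k*(-2*k**2 - k - 3).
Check: Δs_k = -6*k**2 - 8*k - 6. ✓
Telescope: S(n) = s_(n+1) − s_(2) = -2*n**3 - 7*n**2 - 11*n - 6 − (-26) = -2*n**3 - 7*n**2 - 11*n + 20.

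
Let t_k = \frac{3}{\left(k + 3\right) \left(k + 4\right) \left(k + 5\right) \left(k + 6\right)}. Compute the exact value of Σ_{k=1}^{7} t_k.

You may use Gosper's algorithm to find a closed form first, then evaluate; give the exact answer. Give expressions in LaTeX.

Step 1: r(k) = (k + 3)/(k + 7).
Normal form (A,B,C) = (k + 3, k + 7, 1).
Set up (k + 3)·f(k+1) − (k + 6)·f(k) − (1) = 0.
From deg A=1, deg B=1, deg C=0: d=3.
Coefficient equations give f(k) = k*(k**2 + 12*k + 47)/180.
Get s_k = R·t_k = k*(k**2 + 12*k + 47)/(60*(k + 3)*(k + 4)*(k + 5)) with R(k) = B(k−1)f(k)/C(k) = k*(k + 6)*(k**2 + 12*k + 47)/180.
s_(k+1) − s_k = 3/(k**4 + 18*k**3 + 119*k**2 + 342*k + 360) = t_k.
Σ_(k=1)^(7) t_k = s_(8) − s_(1) = 23/1430 − (1/120) = 133/17160.

Σ = 133/17160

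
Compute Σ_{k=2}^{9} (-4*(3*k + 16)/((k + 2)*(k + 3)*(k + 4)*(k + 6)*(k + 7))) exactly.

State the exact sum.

r(k) = (k + 2)*(k + 6)*(3*k + 19)/((k + 5)*(k + 8)*(3*k + 16)) after simplifying.
A = k + 2, B = k + 8, C = k**2 + 31*k/3 + 80/3.
f must satisfy (k + 2)·f(k+1) − (k + 7)·f(k) = k**2 + 31*k/3 + 80/3.
deg f ≤ 5 (via 1,1,2).
Solving with deg f ≤ 5: f(k) = k*(k + 4)*(k + 5)*(k**2 + 11*k + 36)/108.
So s_k = (B(k−1)f/C)·t_k = (k*(k + 4)*(k + 7)*(k**2 + 11*k + 36)/(36*(3*k + 16)))·t_k = k*(-k**2 - 11*k - 36)/(9*(k**3 + 11*k**2 + 36*k + 36)).
Check: Δs_k = 4*(-3*k - 16)/(k**5 + 22*k**4 + 185*k**3 + 740*k**2 + 1404*k + 1008). ✓
Sum = s_(10) − s_(2); s_(10) = -205/1872, s_(2) = -31/360 ⇒ -73/3120.

Σ = -73/3120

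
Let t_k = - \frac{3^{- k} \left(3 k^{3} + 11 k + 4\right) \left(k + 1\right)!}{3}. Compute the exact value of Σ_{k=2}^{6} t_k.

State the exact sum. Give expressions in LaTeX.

Σ = -546236/243

The ratio is (k + 2)*(11*k + 3*(k + 1)**3 + 15)/(3*(3*k**3 + 11*k + 4)).
Take A(k)=k/3 + 2/3, B(k)=1, C(k)=k**3 + 11*k/3 + 4/3.
Need (k/3 + 2/3)·f(k+1) − (1)·f(k) = k**3 + 11*k/3 + 4/3.
Bound: deg f ≤ 2.
Solving with deg f ≤ 2: f(k) = 3*k**2 - 3*k - 4.
So s_k = (B(k−1)f/C)·t_k = (3*(3*k**2 - 3*k - 4)/(3*k**3 + 11*k + 4))·t_k = (-3*k**2 + 3*k + 4)*factorial(k + 1)/3**k.
Δs = -(3*k**3 + 11*k + 4)*factorial(k + 1)/(3*3**k), as required.
Sum = s_(7) − s_(2); s_(7) = -546560/243, s_(2) = -4/3 ⇒ -546236/243.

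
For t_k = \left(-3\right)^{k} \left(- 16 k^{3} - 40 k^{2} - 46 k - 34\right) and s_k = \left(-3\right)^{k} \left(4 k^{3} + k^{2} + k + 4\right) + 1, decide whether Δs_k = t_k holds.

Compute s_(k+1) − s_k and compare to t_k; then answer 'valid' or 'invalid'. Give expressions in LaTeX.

s_(k+1) = (-3)**(k + 1)*(k + 4*(k + 1)**3 + (k + 1)**2 + 5) + 1
s_(k+1) − s_k = (-3)**k*(-16*k**3 - 40*k**2 - 46*k - 34)
(s_(k+1) − s_k) − t_k = 0

valid (s_(k+1) − s_k reduces to t_k)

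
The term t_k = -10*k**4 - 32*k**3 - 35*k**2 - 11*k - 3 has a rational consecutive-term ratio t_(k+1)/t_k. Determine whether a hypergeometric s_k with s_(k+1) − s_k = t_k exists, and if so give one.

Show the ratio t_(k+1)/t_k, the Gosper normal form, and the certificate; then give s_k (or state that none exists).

Compute t_(k+1)/t_k: get (10*k**4 + 72*k**3 + 191*k**2 + 217*k + 91)/(10*k**4 + 32*k**3 + 35*k**2 + 11*k + 3).
Gosper form: A/B · C(k+1)/C(k) with A=1, B=1, C=k**4 + 16*k**3/5 + 7*k**2/2 + 11*k/10 + 3/10.
Set up (1)·f(k+1) − (1)·f(k) − (k**4 + 16*k**3/5 + 7*k**2/2 + 11*k/10 + 3/10) = 0.
Bound: deg f ≤ 5.
Coefficient equations give f(k) = k*(2*k**4 + 3*k**3 - k**2 - 4*k + 3)/10.
Get s_k = R·t_k = k*(-2*k**4 - 3*k**3 + k**2 + 4*k - 3) with R(k) = B(k−1)f(k)/C(k) = k*(2*k**4 + 3*k**3 - k**2 - 4*k + 3)/(10*k**4 + 32*k**3 + 35*k**2 + 11*k + 3).
s_(k+1) − s_k = -10*k**4 - 32*k**3 - 35*k**2 - 11*k - 3 = t_k.

s_k = k*(-2*k**4 - 3*k**3 + k**2 + 4*k - 3)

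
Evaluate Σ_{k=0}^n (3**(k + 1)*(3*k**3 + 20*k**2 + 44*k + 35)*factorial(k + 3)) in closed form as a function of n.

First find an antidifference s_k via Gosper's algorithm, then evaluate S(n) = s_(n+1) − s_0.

Ratio r(k) = 3*(3*k**4 + 41*k**3 + 209*k**2 + 474*k + 408)/(3*k**3 + 20*k**2 + 44*k + 35).
A = 3*k + 12, B = 1, C = k**3 + 20*k**2/3 + 44*k/3 + 35/3.
Set up (3*k + 12)·f(k+1) − (1)·f(k) − (k**3 + 20*k**2/3 + 44*k/3 + 35/3) = 0.
From deg A=1, deg B=0, deg C=3: d=2.
Match coefficients ⇒ f(k) = (k**2 + k + 1)/3.
So s_k = (B(k−1)f/C)·t_k = ((k**2 + k + 1)/(3*k**3 + 20*k**2 + 44*k + 35))·t_k = 3**(k + 1)*(k**2 + k + 1)*factorial(k + 3).
s_(k+1) − s_k = 3**(k + 1)*(3*k**3 + 20*k**2 + 44*k + 35)*factorial(k + 3) = t_k.
Σ_(k=0)^n t_k = s_(n+1) − s_(0) = (3**(n + 2)*(n**2 + 3*n + 3)*factorial(n + 4)) − (18), i.e. 9*3**n*n**2*factorial(n + 4) + 27*3**n*n*factorial(n + 4) + 27*3**n*factorial(n + 4) - 18.

S(n) = 9*3**n*n**2*factorial(n + 4) + 27*3**n*n*factorial(n + 4) + 27*3**n*factorial(n + 4) - 18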